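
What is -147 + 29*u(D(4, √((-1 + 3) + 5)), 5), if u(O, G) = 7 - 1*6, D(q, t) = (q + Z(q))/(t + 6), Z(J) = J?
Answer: -118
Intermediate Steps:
D(q, t) = 2*q/(6 + t) (D(q, t) = (q + q)/(t + 6) = (2*q)/(6 + t) = 2*q/(6 + t))
u(O, G) = 1 (u(O, G) = 7 - 6 = 1)
-147 + 29*u(D(4, √((-1 + 3) + 5)), 5) = -147 + 29*1 = -147 + 29 = -118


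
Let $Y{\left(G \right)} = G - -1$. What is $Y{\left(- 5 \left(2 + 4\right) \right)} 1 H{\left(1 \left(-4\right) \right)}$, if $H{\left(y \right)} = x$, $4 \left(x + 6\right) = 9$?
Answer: $\frac{435}{4} \approx 108.75$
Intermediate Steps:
$x = - \frac{15}{4}$ ($x = -6 + \frac{1}{4} \cdot 9 = -6 + \frac{9}{4} = - \frac{15}{4} \approx -3.75$)
$H{\left(y \right)} = - \frac{15}{4}$
$Y{\left(G \right)} = 1 + G$ ($Y{\left(G \right)} = G + 1 = 1 + G$)
$Y{\left(- 5 \left(2 + 4\right) \right)} 1 H{\left(1 \left(-4\right) \right)} = \left(1 - 5 \left(2 + 4\right)\right) 1 \left(- \frac{15}{4}\right) = \left(1 - 30\right) 1 \left(- \frac{15}{4}\right) = \left(-29\right) 1 \left(- \frac{15}{4}\right) = \left(-29\right) \left(- \frac{15}{4}\right) = \frac{435}{4}$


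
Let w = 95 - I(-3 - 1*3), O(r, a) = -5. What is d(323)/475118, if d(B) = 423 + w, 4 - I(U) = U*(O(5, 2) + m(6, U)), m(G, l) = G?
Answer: 254/237559 ≈ 0.0010692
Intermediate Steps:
I(U) = 4 - U (I(U) = 4 - U*(-5 + 6) = 4 - U)
w = 85 (w = 95 - (4 - (-3 - 1*3)) = 95 - (4 - (-3 - 3)) = 95 - (4 - 1*(-6)) = 95 - (4 + 6) = 95 - 1*10 = 95 - 10 = 85)
d(B) = 508 (d(B) = 423 + 85 = 508)
d(323)/475118 = 508/475118 = 508*(1/475118) = 254/237559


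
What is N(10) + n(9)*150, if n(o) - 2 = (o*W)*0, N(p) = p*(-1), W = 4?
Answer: 290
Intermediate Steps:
N(p) = -p
n(o) = 2 (n(o) = 2 + (o*4)*0 = 2 + (4*o)*0 = 2 + 0 = 2)
N(10) + n(9)*150 = -1*10 + 2*150 = -10 + 300 = 290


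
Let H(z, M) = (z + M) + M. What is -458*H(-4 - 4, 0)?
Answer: 3664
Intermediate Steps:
H(z, M) = z + 2*M (H(z, M) = (M + z) + M = z + 2*M)
-458*H(-4 - 4, 0) = -458*((-4 - 4) + 2*0) = -458*(-8 + 0) = -458*(-8) = 3664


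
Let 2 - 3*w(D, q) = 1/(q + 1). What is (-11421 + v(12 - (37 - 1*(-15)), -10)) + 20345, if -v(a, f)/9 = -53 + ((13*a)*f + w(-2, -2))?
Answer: -37408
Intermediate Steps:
w(D, q) = ⅔ - 1/(3*(1 + q)) (w(D, q) = ⅔ - 1/(3*(q + 1)) = ⅔ - 1/(3*(1 + q)))
v(a, f) = 468 - 117*a*f (v(a, f) = -9*(-53 + ((13*a)*f + (1 + 2*(-2))/(3*(1 - 2)))) = -9*(-53 + (13*a*f + (⅓)*(1 - 4)/(-1))) = -9*(-53 + (13*a*f + (⅓)*(-1)*(-3))) = -9*(-53 + (13*a*f + 1)) = -9*(-53 + (1 + 13*a*f)) = -9*(-52 + 13*a*f) = 468 - 117*a*f)
(-11421 + v(12 - (37 - 1*(-15)), -10)) + 20345 = (-11421 + (468 - 117*(12 - (37 - 1*(-15)))*(-10))) + 20345 = (-11421 + (468 - 117*(12 - (37 + 15))*(-10))) + 20345 = (-11421 + (468 - 117*(12 - 1*52)*(-10))) + 20345 = (-11421 + (468 - 117*(12 - 52)*(-10))) + 20345 = (-11421 + (468 - 117*(-40)*(-10))) + 20345 = (-11421 + (468 - 46800)) + 20345 = (-11421 - 46332) + 20345 = -57753 + 20345 = -37408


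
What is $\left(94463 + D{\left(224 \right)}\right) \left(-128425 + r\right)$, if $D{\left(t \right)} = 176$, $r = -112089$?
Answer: $-22762004446$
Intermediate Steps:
$\left(94463 + D{\left(224 \right)}\right) \left(-128425 + r\right) = \left(94463 + 176\right) \left(-128425 - 112089\right) = 94639 \left(-240514\right) = -22762004446$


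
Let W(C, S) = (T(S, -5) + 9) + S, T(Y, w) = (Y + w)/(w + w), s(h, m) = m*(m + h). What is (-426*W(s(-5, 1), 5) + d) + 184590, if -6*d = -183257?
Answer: 1255013/6 ≈ 2.0917e+5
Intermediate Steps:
d = 183257/6 (d = -⅙*(-183257) = 183257/6 ≈ 30543.)
s(h, m) = m*(h + m)
T(Y, w) = (Y + w)/(2*w) (T(Y, w) = (Y + w)/((2*w)) = (Y + w)*(1/(2*w)) = (Y + w)/(2*w))
W(C, S) = 19/2 + 9*S/10 (W(C, S) = ((½)*(S - 5)/(-5) + 9) + S = ((½)*(-⅕)*(-5 + S) + 9) + S = ((½ - S/10) + 9) + S = (19/2 - S/10) + S = 19/2 + 9*S/10)
(-426*W(s(-5, 1), 5) + d) + 184590 = (-426*(19/2 + (9/10)*5) + 183257/6) + 184590 = (-426*(19/2 + 9/2) + 183257/6) + 184590 = (-426*14 + 183257/6) + 184590 = (-5964 + 183257/6) + 184590 = 147473/6 + 184590 = 1255013/6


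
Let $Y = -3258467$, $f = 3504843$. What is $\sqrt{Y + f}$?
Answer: $2 \sqrt{61594} \approx 496.36$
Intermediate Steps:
$\sqrt{Y + f} = \sqrt{-3258467 + 3504843} = \sqrt{246376} = 2 \sqrt{61594}$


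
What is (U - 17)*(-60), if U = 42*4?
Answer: -9060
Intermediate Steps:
U = 168
(U - 17)*(-60) = (168 - 17)*(-60) = 151*(-60) = -9060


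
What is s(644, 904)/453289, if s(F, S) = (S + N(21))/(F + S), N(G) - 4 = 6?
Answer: 457/350845686 ≈ 1.3026e-6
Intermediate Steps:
N(G) = 10 (N(G) = 4 + 6 = 10)
s(F, S) = (10 + S)/(F + S) (s(F, S) = (S + 10)/(F + S) = (10 + S)/(F + S))
s(644, 904)/453289 = ((10 + 904)/(644 + 904))/453289 = (914/1548)*(1/453289) = ((1/1548)*914)*(1/453289) = (457/774)*(1/453289) = 457/350845686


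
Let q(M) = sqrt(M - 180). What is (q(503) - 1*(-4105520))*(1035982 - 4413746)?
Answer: -13867477657280 - 3377764*sqrt(323) ≈ -1.3868e+13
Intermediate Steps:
q(M) = sqrt(-180 + M)
(q(503) - 1*(-4105520))*(1035982 - 4413746) = (sqrt(-180 + 503) - 1*(-4105520))*(1035982 - 4413746) = (sqrt(323) + 4105520)*(-3377764) = (4105520 + sqrt(323))*(-3377764) = -13867477657280 - 3377764*sqrt(323)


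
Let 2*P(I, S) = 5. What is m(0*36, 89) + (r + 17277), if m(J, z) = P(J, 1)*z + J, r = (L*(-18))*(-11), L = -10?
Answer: 31039/2 ≈ 15520.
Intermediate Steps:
P(I, S) = 5/2 (P(I, S) = (½)*5 = 5/2)
r = -1980 (r = -10*(-18)*(-11) = 180*(-11) = -1980)
m(J, z) = J + 5*z/2 (m(J, z) = 5*z/2 + J = J + 5*z/2)
m(0*36, 89) + (r + 17277) = (0*36 + (5/2)*89) + (-1980 + 17277) = (0 + 445/2) + 15297 = 445/2 + 15297 = 31039/2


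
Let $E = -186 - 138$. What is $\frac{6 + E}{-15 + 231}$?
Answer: $- \frac{53}{36} \approx -1.4722$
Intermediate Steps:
$E = -324$
$\frac{6 + E}{-15 + 231} = \frac{6 - 324}{-15 + 231} = - \frac{318}{216} = \left(-318\right) \frac{1}{216} = - \frac{53}{36}$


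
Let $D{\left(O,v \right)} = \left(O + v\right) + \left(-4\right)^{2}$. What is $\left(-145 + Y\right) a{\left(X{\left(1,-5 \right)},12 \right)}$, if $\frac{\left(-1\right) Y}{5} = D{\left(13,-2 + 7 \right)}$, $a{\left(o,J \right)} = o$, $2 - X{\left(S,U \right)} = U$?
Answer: $-2205$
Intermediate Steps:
$D{\left(O,v \right)} = 16 + O + v$ ($D{\left(O,v \right)} = \left(O + v\right) + 16 = 16 + O + v$)
$X{\left(S,U \right)} = 2 - U$
$Y = -170$ ($Y = - 5 \left(16 + 13 + \left(-2 + 7\right)\right) = - 5 \left(16 + 13 + 5\right) = \left(-5\right) 34 = -170$)
$\left(-145 + Y\right) a{\left(X{\left(1,-5 \right)},12 \right)} = \left(-145 - 170\right) \left(2 - -5\right) = - 315 \left(2 + 5\right) = \left(-315\right) 7 = -2205$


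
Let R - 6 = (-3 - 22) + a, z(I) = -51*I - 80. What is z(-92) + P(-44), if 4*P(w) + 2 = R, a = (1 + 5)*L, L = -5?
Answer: 18397/4 ≈ 4599.3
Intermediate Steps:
a = -30 (a = (1 + 5)*(-5) = 6*(-5) = -30)
z(I) = -80 - 51*I
R = -49 (R = 6 + ((-3 - 22) - 30) = 6 + (-25 - 30) = 6 - 55 = -49)
P(w) = -51/4 (P(w) = -½ + (¼)*(-49) = -½ - 49/4 = -51/4)
z(-92) + P(-44) = (-80 - 51*(-92)) - 51/4 = (-80 + 4692) - 51/4 = 4612 - 51/4 = 18397/4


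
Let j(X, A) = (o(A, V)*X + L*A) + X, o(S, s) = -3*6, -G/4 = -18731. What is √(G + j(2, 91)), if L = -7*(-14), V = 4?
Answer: 12*√582 ≈ 289.50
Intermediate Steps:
G = 74924 (G = -4*(-18731) = 74924)
L = 98
o(S, s) = -18
j(X, A) = -17*X + 98*A (j(X, A) = (-18*X + 98*A) + X = -17*X + 98*A)
√(G + j(2, 91)) = √(74924 + (-17*2 + 98*91)) = √(74924 + (-34 + 8918)) = √(74924 + 8884) = √83808 = 12*√582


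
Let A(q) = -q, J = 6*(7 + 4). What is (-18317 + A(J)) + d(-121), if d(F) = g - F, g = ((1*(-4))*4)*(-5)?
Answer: -18182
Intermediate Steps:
J = 66 (J = 6*11 = 66)
g = 80 (g = -4*4*(-5) = -16*(-5) = 80)
d(F) = 80 - F
(-18317 + A(J)) + d(-121) = (-18317 - 1*66) + (80 - 1*(-121)) = (-18317 - 66) + (80 + 121) = -18383 + 201 = -18182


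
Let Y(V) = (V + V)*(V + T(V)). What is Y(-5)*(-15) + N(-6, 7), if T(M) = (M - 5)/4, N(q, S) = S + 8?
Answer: -1110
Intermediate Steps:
N(q, S) = 8 + S
T(M) = -5/4 + M/4 (T(M) = (-5 + M)*(1/4) = -5/4 + M/4)
Y(V) = 2*V*(-5/4 + 5*V/4) (Y(V) = (V + V)*(V + (-5/4 + V/4)) = (2*V)*(-5/4 + 5*V/4) = 2*V*(-5/4 + 5*V/4))
Y(-5)*(-15) + N(-6, 7) = ((5/2)*(-5)*(-1 - 5))*(-15) + (8 + 7) = ((5/2)*(-5)*(-6))*(-15) + 15 = 75*(-15) + 15 = -1125 + 15 = -1110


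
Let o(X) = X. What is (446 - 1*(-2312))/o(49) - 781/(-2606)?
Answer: 1032231/18242 ≈ 56.585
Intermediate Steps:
(446 - 1*(-2312))/o(49) - 781/(-2606) = (446 - 1*(-2312))/49 - 781/(-2606) = (446 + 2312)*(1/49) - 781*(-1/2606) = 2758*(1/49) + 781/2606 = 394/7 + 781/2606 = 1032231/18242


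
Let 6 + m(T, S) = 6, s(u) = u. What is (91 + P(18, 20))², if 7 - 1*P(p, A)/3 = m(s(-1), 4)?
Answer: 12544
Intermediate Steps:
m(T, S) = 0 (m(T, S) = -6 + 6 = 0)
P(p, A) = 21 (P(p, A) = 21 - 3*0 = 21 + 0 = 21)
(91 + P(18, 20))² = (91 + 21)² = 112² = 12544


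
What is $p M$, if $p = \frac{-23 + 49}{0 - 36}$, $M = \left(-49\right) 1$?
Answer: $\frac{637}{18} \approx 35.389$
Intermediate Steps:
$M = -49$
$p = - \frac{13}{18}$ ($p = \frac{26}{-36} = 26 \left(- \frac{1}{36}\right) = - \frac{13}{18} \approx -0.72222$)
$p M = \left(- \frac{13}{18}\right) \left(-49\right) = \frac{637}{18}$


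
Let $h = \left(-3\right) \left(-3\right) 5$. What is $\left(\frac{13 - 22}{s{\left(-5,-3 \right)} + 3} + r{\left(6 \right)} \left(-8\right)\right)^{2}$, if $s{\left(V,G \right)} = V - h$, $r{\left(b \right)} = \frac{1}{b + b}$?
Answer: $\frac{4489}{19881} \approx 0.22579$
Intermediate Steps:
$r{\left(b \right)} = \frac{1}{2 b}$
$h = 45$ ($h = 9 \cdot 5 = 45$)
$s{\left(V,G \right)} = -45 + V$ ($s{\left(V,G \right)} = V - 45 = -45 + V$)
$\left(\frac{13 - 22}{s{\left(-5,-3 \right)} + 3} + r{\left(6 \right)} \left(-8\right)\right)^{2} = \left(\frac{13 - 22}{\left(-45 - 5\right) + 3} + \frac{1}{2 \cdot 6} \left(-8\right)\right)^{2} = \left(- \frac{9}{-50 + 3} + \frac{1}{2} \cdot \frac{1}{6} \left(-8\right)\right)^{2} = \left(- \frac{9}{-47} + \frac{1}{12} \left(-8\right)\right)^{2} = \left(\left(-9\right) \left(- \frac{1}{47}\right) - \frac{2}{3}\right)^{2} = \left(\frac{9}{47} - \frac{2}{3}\right)^{2} = \left(- \frac{67}{141}\right)^{2} = \frac{4489}{19881}$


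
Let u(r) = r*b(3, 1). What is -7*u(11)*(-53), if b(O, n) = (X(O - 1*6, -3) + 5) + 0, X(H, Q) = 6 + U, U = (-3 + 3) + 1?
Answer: 48972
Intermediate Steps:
U = 1 (U = 0 + 1 = 1)
X(H, Q) = 7 (X(H, Q) = 6 + 1 = 7)
b(O, n) = 12 (b(O, n) = (7 + 5) + 0 = 12 + 0 = 12)
u(r) = 12*r (u(r) = r*12 = 12*r)
-7*u(11)*(-53) = -84*11*(-53) = -7*132*(-53) = -924*(-53) = 48972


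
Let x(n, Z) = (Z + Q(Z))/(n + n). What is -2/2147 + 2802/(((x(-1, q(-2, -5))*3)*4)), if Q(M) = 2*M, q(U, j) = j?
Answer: 1002619/32205 ≈ 31.132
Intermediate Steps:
x(n, Z) = 3*Z/(2*n) (x(n, Z) = (Z + 2*Z)/(n + n) = (3*Z)/((2*n)) = (3*Z)*(1/(2*n)) = 3*Z/(2*n))
-2/2147 + 2802/(((x(-1, q(-2, -5))*3)*4)) = -2/2147 + 2802/(((((3/2)*(-5)/(-1))*3)*4)) = -2*1/2147 + 2802/(((((3/2)*(-5)*(-1))*3)*4)) = -2/2147 + 2802/((((15/2)*3)*4)) = -2/2147 + 2802/(((45/2)*4)) = -2/2147 + 2802/90 = -2/2147 + 2802*(1/90) = -2/2147 + 467/15 = 1002619/32205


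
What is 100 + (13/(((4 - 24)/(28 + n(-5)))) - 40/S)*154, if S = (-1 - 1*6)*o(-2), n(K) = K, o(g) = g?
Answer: -26423/10 ≈ -2642.3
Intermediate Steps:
S = 14 (S = (-1 - 1*6)*(-2) = (-1 - 6)*(-2) = -7*(-2) = 14)
100 + (13/(((4 - 24)/(28 + n(-5)))) - 40/S)*154 = 100 + (13/(((4 - 24)/(28 - 5))) - 40/14)*154 = 100 + (13/((-20/23)) - 40*1/14)*154 = 100 + (13/((-20*1/23)) - 20/7)*154 = 100 + (13/(-20/23) - 20/7)*154 = 100 + (13*(-23/20) - 20/7)*154 = 100 + (-299/20 - 20/7)*154 = 100 - 2493/140*154 = 100 - 27423/10 = -26423/10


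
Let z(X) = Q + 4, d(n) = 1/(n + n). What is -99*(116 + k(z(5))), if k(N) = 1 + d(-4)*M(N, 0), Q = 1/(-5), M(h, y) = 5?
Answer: -92169/8 ≈ -11521.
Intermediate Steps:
d(n) = 1/(2*n)
Q = -1/5 ≈ -0.20000
z(X) = 19/5 (z(X) = -1/5 + 4 = 19/5)
k(N) = 3/8 (k(N) = 1 + ((1/2)/(-4))*5 = 1 + ((1/2)*(-1/4))*5 = 1 - 1/8*5 = 1 - 5/8 = 3/8)
-99*(116 + k(z(5))) = -99*(116 + 3/8) = -99*931/8 = -92169/8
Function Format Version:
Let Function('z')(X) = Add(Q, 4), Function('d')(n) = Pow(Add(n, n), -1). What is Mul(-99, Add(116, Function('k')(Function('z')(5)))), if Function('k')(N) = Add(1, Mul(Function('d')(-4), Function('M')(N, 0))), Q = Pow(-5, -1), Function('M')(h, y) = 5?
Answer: Rational(-92169, 8) ≈ -11521.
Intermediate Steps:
Function('d')(n) = Mul(Rational(1, 2), Pow(n, -1)) (Function('d')(n) = Pow(Mul(2, n), -1) = Mul(Rational(1, 2), Pow(n, -1)))
Q = Rational(-1, 5) ≈ -0.20000
Function('z')(X) = Rational(19, 5) (Function('z')(X) = Add(Rational(-1, 5), 4) = Rational(19, 5))
Function('k')(N) = Rational(3, 8) (Function('k')(N) = Add(1, Mul(Mul(Rational(1, 2), Pow(-4, -1)), 5)) = Add(1, Mul(Mul(Rational(1, 2), Rational(-1, 4)), 5)) = Add(1, Mul(Rational(-1, 8), 5)) = Add(1, Rational(-5, 8)) = Rational(3, 8))
Mul(-99, Add(116, Function('k')(Function('z')(5)))) = Mul(-99, Add(116, Rational(3, 8))) = Mul(-99, Rational(931, 8)) = Rational(-92169, 8)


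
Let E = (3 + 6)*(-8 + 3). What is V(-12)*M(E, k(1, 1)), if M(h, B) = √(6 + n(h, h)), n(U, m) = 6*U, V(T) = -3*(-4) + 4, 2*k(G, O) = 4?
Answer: 32*I*√66 ≈ 259.97*I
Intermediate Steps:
k(G, O) = 2 (k(G, O) = (½)*4 = 2)
V(T) = 16 (V(T) = 12 + 4 = 16)
E = -45 (E = 9*(-5) = -45)
M(h, B) = √(6 + 6*h)
V(-12)*M(E, k(1, 1)) = 16*√(6 + 6*(-45)) = 16*√(6 - 270) = 16*√(-264) = 16*(2*I*√66) = 32*I*√66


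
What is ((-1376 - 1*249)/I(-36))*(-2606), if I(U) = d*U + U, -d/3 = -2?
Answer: -2117375/126 ≈ -16805.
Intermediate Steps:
d = 6 (d = -3*(-2) = 6)
I(U) = 7*U (I(U) = 6*U + U = 7*U)
((-1376 - 1*249)/I(-36))*(-2606) = ((-1376 - 1*249)/((7*(-36))))*(-2606) = ((-1376 - 249)/(-252))*(-2606) = -1625*(-1/252)*(-2606) = (1625/252)*(-2606) = -2117375/126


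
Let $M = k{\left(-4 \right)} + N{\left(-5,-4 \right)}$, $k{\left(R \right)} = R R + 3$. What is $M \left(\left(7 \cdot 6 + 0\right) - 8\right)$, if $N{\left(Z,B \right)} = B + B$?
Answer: $374$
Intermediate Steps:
$N{\left(Z,B \right)} = 2 B$
$k{\left(R \right)} = 3 + R^{2}$ ($k{\left(R \right)} = R^{2} + 3 = 3 + R^{2}$)
$M = 11$ ($M = \left(3 + \left(-4\right)^{2}\right) + 2 \left(-4\right) = \left(3 + 16\right) - 8 = 19 - 8 = 11$)
$M \left(\left(7 \cdot 6 + 0\right) - 8\right) = 11 \left(\left(7 \cdot 6 + 0\right) - 8\right) = 11 \left(\left(42 + 0\right) - 8\right) = 11 \left(42 - 8\right) = 11 \cdot 34 = 374$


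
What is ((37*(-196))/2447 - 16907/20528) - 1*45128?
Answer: -2267060658533/50232016 ≈ -45132.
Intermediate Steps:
((37*(-196))/2447 - 16907/20528) - 1*45128 = (-7252*1/2447 - 16907*1/20528) - 45128 = (-7252/2447 - 16907/20528) - 45128 = -190240485/50232016 - 45128 = -2267060658533/50232016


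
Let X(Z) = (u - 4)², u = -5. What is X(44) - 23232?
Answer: -23151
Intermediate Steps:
X(Z) = 81 (X(Z) = (-5 - 4)² = (-9)² = 81)
X(44) - 23232 = 81 - 23232 = -23151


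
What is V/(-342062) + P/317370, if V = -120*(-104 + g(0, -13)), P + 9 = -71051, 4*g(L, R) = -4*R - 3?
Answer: -1390058471/5428010847 ≈ -0.25609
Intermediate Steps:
g(L, R) = -¾ - R (g(L, R) = (-4*R - 3)/4 = (-3 - 4*R)/4 = -¾ - R)
P = -71060 (P = -9 - 71051 = -71060)
V = 11010 (V = -120*(-104 + (-¾ - 1*(-13))) = -120*(-104 + (-¾ + 13)) = -120*(-104 + 49/4) = -120*(-367/4) = 11010)
V/(-342062) + P/317370 = 11010/(-342062) - 71060/317370 = 11010*(-1/342062) - 71060*1/317370 = -5505/171031 - 7106/31737 = -1390058471/5428010847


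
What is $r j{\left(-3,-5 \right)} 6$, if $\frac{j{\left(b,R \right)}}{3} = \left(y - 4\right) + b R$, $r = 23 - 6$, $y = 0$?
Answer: $3366$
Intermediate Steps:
$r = 17$
$j{\left(b,R \right)} = -12 + 3 R b$ ($j{\left(b,R \right)} = 3 \left(\left(0 - 4\right) + b R\right) = 3 \left(-4 + R b\right) = -12 + 3 R b$)
$r j{\left(-3,-5 \right)} 6 = 17 \left(-12 + 3 \left(-5\right) \left(-3\right)\right) 6 = 17 \left(-12 + 45\right) 6 = 17 \cdot 33 \cdot 6 = 561 \cdot 6 = 3366$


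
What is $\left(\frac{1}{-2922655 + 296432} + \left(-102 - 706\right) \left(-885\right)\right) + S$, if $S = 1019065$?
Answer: $\frac{4554251484334}{2626223} \approx 1.7341 \cdot 10^{6}$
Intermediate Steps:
$\left(\frac{1}{-2922655 + 296432} + \left(-102 - 706\right) \left(-885\right)\right) + S = \left(\frac{1}{-2922655 + 296432} + \left(-102 - 706\right) \left(-885\right)\right) + 1019065 = \left(\frac{1}{-2626223} - -715080\right) + 1019065 = \left(- \frac{1}{2626223} + 715080\right) + 1019065 = \frac{1877959542839}{2626223} + 1019065 = \frac{4554251484334}{2626223}$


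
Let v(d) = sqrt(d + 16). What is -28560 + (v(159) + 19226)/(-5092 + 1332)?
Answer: -53702413/1880 - sqrt(7)/752 ≈ -28565.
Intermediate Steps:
v(d) = sqrt(16 + d)
-28560 + (v(159) + 19226)/(-5092 + 1332) = -28560 + (sqrt(16 + 159) + 19226)/(-5092 + 1332) = -28560 + (sqrt(175) + 19226)/(-3760) = -28560 + (5*sqrt(7) + 19226)*(-1/3760) = -28560 + (19226 + 5*sqrt(7))*(-1/3760) = -28560 + (-9613/1880 - sqrt(7)/752) = -53702413/1880 - sqrt(7)/752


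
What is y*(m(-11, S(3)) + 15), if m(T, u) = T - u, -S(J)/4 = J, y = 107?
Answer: 1712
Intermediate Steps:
S(J) = -4*J
y*(m(-11, S(3)) + 15) = 107*((-11 - (-4)*3) + 15) = 107*((-11 - 1*(-12)) + 15) = 107*((-11 + 12) + 15) = 107*(1 + 15) = 107*16 = 1712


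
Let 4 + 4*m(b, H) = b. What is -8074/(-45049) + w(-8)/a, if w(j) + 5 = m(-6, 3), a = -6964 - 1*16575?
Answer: 380783507/2120816822 ≈ 0.17955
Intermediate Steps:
m(b, H) = -1 + b/4
a = -23539 (a = -6964 - 16575 = -23539)
w(j) = -15/2 (w(j) = -5 + (-1 + (¼)*(-6)) = -5 + (-1 - 3/2) = -5 - 5/2 = -15/2)
-8074/(-45049) + w(-8)/a = -8074/(-45049) - 15/2/(-23539) = -8074*(-1/45049) - 15/2*(-1/23539) = 8074/45049 + 15/47078 = 380783507/2120816822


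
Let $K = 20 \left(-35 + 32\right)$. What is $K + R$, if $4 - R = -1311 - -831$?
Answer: $424$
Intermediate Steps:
$R = 484$ ($R = 4 - \left(-1311 - -831\right) = 4 - \left(-1311 + 831\right) = 4 - -480 = 4 + 480 = 484$)
$K = -60$ ($K = 20 \left(-3\right) = -60$)
$K + R = -60 + 484 = 424$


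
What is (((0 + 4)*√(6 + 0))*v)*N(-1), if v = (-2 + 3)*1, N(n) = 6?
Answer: 24*√6 ≈ 58.788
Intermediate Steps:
v = 1 (v = 1*1 = 1)
(((0 + 4)*√(6 + 0))*v)*N(-1) = (((0 + 4)*√(6 + 0))*1)*6 = ((4*√6)*1)*6 = (4*√6)*6 = 24*√6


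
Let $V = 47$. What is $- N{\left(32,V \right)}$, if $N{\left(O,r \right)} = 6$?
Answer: $-6$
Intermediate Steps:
$- N{\left(32,V \right)} = \left(-1\right) 6 = -6$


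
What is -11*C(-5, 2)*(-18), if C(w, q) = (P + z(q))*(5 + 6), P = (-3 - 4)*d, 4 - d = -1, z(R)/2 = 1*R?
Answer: -67518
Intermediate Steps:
z(R) = 2*R (z(R) = 2*(1*R) = 2*R)
d = 5 (d = 4 - 1*(-1) = 4 + 1 = 5)
P = -35 (P = (-3 - 4)*5 = -7*5 = -35)
C(w, q) = -385 + 22*q (C(w, q) = (-35 + 2*q)*(5 + 6) = (-35 + 2*q)*11 = -385 + 22*q)
-11*C(-5, 2)*(-18) = -11*(-385 + 22*2)*(-18) = -11*(-385 + 44)*(-18) = -11*(-341)*(-18) = 3751*(-18) = -67518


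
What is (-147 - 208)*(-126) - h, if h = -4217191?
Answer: 4261921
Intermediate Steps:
(-147 - 208)*(-126) - h = (-147 - 208)*(-126) - 1*(-4217191) = -355*(-126) + 4217191 = 44730 + 4217191 = 4261921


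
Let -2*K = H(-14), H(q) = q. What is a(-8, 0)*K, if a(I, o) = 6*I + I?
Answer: -392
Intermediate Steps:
K = 7 (K = -1/2*(-14) = 7)
a(I, o) = 7*I
a(-8, 0)*K = (7*(-8))*7 = -56*7 = -392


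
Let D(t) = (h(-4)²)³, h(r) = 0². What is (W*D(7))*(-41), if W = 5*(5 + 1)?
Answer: 0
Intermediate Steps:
h(r) = 0
W = 30 (W = 5*6 = 30)
D(t) = 0 (D(t) = (0²)³ = 0³ = 0)
(W*D(7))*(-41) = (30*0)*(-41) = 0*(-41) = 0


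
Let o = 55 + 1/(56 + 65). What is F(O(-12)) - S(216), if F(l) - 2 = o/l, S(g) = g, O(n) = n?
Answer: -79346/363 ≈ -218.58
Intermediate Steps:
o = 6656/121 (o = 55 + 1/121 = 6656/121 ≈ 55.008)
F(l) = 2 + 6656/(121*l)
F(O(-12)) - S(216) = (2 + (6656/121)/(-12)) - 1*216 = (2 + (6656/121)*(-1/12)) - 216 = (2 - 1664/363) - 216 = -938/363 - 216 = -79346/363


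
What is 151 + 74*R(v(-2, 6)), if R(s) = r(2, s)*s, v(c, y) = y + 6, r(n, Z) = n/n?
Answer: 1039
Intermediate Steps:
r(n, Z) = 1
v(c, y) = 6 + y
R(s) = s (R(s) = 1*s = s)
151 + 74*R(v(-2, 6)) = 151 + 74*(6 + 6) = 151 + 74*12 = 151 + 888 = 1039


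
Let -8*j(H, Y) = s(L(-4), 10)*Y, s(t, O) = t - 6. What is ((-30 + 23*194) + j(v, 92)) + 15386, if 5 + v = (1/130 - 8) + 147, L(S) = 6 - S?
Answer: 19772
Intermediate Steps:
v = 17421/130 (v = -5 + ((1/130 - 8) + 147) = -5 + (-1039/130 + 147) = -5 + 18071/130 = 17421/130 ≈ 134.01)
s(t, O) = -6 + t
j(H, Y) = -Y/2 (j(H, Y) = -(-6 + (6 - 1*(-4)))*Y/8 = -(-6 + (6 + 4))*Y/8 = -(-6 + 10)*Y/8 = -Y/2)
((-30 + 23*194) + j(v, 92)) + 15386 = ((-30 + 23*194) - ½*92) + 15386 = ((-30 + 4462) - 46) + 15386 = (4432 - 46) + 15386 = 4386 + 15386 = 19772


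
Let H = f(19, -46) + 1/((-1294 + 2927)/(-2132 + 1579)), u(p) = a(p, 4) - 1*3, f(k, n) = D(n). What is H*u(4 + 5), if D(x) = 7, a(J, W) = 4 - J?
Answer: -87024/1633 ≈ -53.291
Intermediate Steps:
f(k, n) = 7
u(p) = 1 - p (u(p) = (4 - p) - 1*3 = (4 - p) - 3 = 1 - p)
H = 10878/1633 (H = 7 + 1/((-1294 + 2927)/(-2132 + 1579)) = 7 + 1/(1633/(-553)) = 7 + 1/(1633*(-1/553)) = 7 + 1/(-1633/553) = 7 - 553/1633 = 10878/1633 ≈ 6.6614)
H*u(4 + 5) = 10878*(1 - (4 + 5))/1633 = 10878*(1 - 1*9)/1633 = 10878*(1 - 9)/1633 = (10878/1633)*(-8) = -87024/1633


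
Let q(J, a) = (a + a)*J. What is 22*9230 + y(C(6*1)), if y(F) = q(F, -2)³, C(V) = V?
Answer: 189236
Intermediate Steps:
q(J, a) = 2*J*a (q(J, a) = (2*a)*J = 2*J*a)
y(F) = -64*F³ (y(F) = (2*F*(-2))³ = (-4*F)³ = -64*F³)
22*9230 + y(C(6*1)) = 22*9230 - 64*(6*1)³ = 203060 - 64*6³ = 203060 - 64*216 = 203060 - 13824 = 189236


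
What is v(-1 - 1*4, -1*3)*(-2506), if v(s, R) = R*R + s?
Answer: -10024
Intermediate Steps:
v(s, R) = s + R² (v(s, R) = R² + s = s + R²)
v(-1 - 1*4, -1*3)*(-2506) = ((-1 - 1*4) + (-1*3)²)*(-2506) = ((-1 - 4) + (-3)²)*(-2506) = (-5 + 9)*(-2506) = 4*(-2506) = -10024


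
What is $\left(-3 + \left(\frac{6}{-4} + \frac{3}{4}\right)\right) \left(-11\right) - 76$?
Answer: $- \frac{139}{4} \approx -34.75$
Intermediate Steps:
$\left(-3 + \left(\frac{6}{-4} + \frac{3}{4}\right)\right) \left(-11\right) - 76 = \left(-3 + \left(6 \left(- \frac{1}{4}\right) + 3 \cdot \frac{1}{4}\right)\right) \left(-11\right) - 76 = \left(-3 + \left(- \frac{3}{2} + \frac{3}{4}\right)\right) \left(-11\right) - 76 = \left(-3 - \frac{3}{4}\right) \left(-11\right) - 76 = \left(- \frac{15}{4}\right) \left(-11\right) - 76 = \frac{165}{4} - 76 = - \frac{139}{4}$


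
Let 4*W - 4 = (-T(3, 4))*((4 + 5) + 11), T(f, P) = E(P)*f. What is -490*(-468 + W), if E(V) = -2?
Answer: 214130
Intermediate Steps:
T(f, P) = -2*f
W = 31 (W = 1 + ((-(-2)*3)*((4 + 5) + 11))/4 = 1 + ((-1*(-6))*(9 + 11))/4 = 1 + (6*20)/4 = 1 + (¼)*120 = 1 + 30 = 31)
-490*(-468 + W) = -490*(-468 + 31) = -490*(-437) = 214130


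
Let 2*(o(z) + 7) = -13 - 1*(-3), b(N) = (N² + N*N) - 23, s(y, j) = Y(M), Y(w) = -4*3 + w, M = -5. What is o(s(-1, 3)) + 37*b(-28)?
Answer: 57153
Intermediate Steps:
Y(w) = -12 + w
s(y, j) = -17 (s(y, j) = -12 - 5 = -17)
b(N) = -23 + 2*N² (b(N) = (N² + N²) - 23 = 2*N² - 23 = -23 + 2*N²)
o(z) = -12 (o(z) = -7 + (-13 - 1*(-3))/2 = -7 + (-13 + 3)/2 = -7 + (½)*(-10) = -7 - 5 = -12)
o(s(-1, 3)) + 37*b(-28) = -12 + 37*(-23 + 2*(-28)²) = -12 + 37*(-23 + 2*784) = -12 + 37*(-23 + 1568) = -12 + 37*1545 = -12 + 57165 = 57153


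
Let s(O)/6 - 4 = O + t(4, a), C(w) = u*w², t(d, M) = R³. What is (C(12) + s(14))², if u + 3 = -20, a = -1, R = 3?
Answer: 9253764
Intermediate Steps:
t(d, M) = 27 (t(d, M) = 3³ = 27)
u = -23 (u = -3 - 20 = -23)
C(w) = -23*w²
s(O) = 186 + 6*O (s(O) = 24 + 6*(O + 27) = 24 + 6*(27 + O) = 24 + (162 + 6*O) = 186 + 6*O)
(C(12) + s(14))² = (-23*12² + (186 + 6*14))² = (-23*144 + (186 + 84))² = (-3312 + 270)² = (-3042)² = 9253764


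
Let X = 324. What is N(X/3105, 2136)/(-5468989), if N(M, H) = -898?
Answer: 898/5468989 ≈ 0.00016420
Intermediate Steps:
N(X/3105, 2136)/(-5468989) = -898/(-5468989) = -898*(-1/5468989) = 898/5468989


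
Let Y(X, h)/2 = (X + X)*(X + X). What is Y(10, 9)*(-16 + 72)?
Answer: 44800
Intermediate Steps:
Y(X, h) = 8*X**2 (Y(X, h) = 2*((X + X)*(X + X)) = 2*((2*X)*(2*X)) = 2*(4*X**2) = 8*X**2)
Y(10, 9)*(-16 + 72) = (8*10**2)*(-16 + 72) = (8*100)*56 = 800*56 = 44800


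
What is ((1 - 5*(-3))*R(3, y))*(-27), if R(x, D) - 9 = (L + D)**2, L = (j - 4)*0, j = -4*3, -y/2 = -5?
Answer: -47088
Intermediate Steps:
y = 10 (y = -2*(-5) = 10)
j = -12
L = 0 (L = (-12 - 4)*0 = -16*0 = 0)
R(x, D) = 9 + D**2 (R(x, D) = 9 + (0 + D)**2 = 9 + D**2)
((1 - 5*(-3))*R(3, y))*(-27) = ((1 - 5*(-3))*(9 + 10**2))*(-27) = ((1 + 15)*(9 + 100))*(-27) = (16*109)*(-27) = 1744*(-27) = -47088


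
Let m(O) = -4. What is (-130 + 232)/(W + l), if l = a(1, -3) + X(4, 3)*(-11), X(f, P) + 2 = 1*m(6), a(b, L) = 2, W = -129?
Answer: -102/61 ≈ -1.6721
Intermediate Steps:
X(f, P) = -6 (X(f, P) = -2 + 1*(-4) = -2 - 4 = -6)
l = 68 (l = 2 - 6*(-11) = 2 + 66 = 68)
(-130 + 232)/(W + l) = (-130 + 232)/(-129 + 68) = 102/(-61) = 102*(-1/61) = -102/61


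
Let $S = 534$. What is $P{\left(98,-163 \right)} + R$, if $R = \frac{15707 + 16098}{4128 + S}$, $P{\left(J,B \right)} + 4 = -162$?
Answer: $- \frac{742087}{4662} \approx -159.18$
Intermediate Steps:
$P{\left(J,B \right)} = -166$ ($P{\left(J,B \right)} = -4 - 162 = -166$)
$R = \frac{31805}{4662}$ ($R = \frac{15707 + 16098}{4128 + 534} = \frac{31805}{4662} \approx 6.8222$)
$P{\left(98,-163 \right)} + R = -166 + \frac{31805}{4662} = - \frac{742087}{4662}$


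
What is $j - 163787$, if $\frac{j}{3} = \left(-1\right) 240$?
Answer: $-164507$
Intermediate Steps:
$j = -720$ ($j = 3 \left(\left(-1\right) 240\right) = 3 \left(-240\right) = -720$)
$j - 163787 = -720 - 163787 = -164507$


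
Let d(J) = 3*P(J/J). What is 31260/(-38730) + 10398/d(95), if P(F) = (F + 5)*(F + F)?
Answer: 2231051/7746 ≈ 288.03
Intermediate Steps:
P(F) = 2*F*(5 + F) (P(F) = (5 + F)*(2*F) = 2*F*(5 + F))
d(J) = 36 (d(J) = 3*(2*(J/J)*(5 + J/J)) = 3*(2*1*(5 + 1)) = 3*(2*1*6) = 3*12 = 36)
31260/(-38730) + 10398/d(95) = 31260/(-38730) + 10398/36 = 31260*(-1/38730) + 10398*(1/36) = -1042/1291 + 1733/6 = 2231051/7746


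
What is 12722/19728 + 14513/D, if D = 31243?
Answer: 341892955/308180952 ≈ 1.1094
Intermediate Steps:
12722/19728 + 14513/D = 12722/19728 + 14513/31243 = 12722*(1/19728) + 14513*(1/31243) = 6361/9864 + 14513/31243 = 341892955/308180952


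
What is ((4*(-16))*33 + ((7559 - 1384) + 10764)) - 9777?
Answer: 5050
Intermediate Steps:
((4*(-16))*33 + ((7559 - 1384) + 10764)) - 9777 = (-64*33 + (6175 + 10764)) - 9777 = (-2112 + 16939) - 9777 = 14827 - 9777 = 5050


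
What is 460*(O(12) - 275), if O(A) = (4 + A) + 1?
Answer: -118680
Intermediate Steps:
O(A) = 5 + A
460*(O(12) - 275) = 460*((5 + 12) - 275) = 460*(17 - 275) = 460*(-258) = -118680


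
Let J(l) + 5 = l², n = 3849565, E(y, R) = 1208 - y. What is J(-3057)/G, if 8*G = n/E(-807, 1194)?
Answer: 30129066656/769913 ≈ 39133.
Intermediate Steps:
G = 769913/3224 (G = (3849565/(1208 - 1*(-807)))/8 = (3849565/(1208 + 807))/8 = (3849565/2015)/8 = (3849565*(1/2015))/8 = (⅛)*(769913/403) = 769913/3224 ≈ 238.81)
J(l) = -5 + l²
J(-3057)/G = (-5 + (-3057)²)/(769913/3224) = (-5 + 9345249)*(3224/769913) = 9345244*(3224/769913) = 30129066656/769913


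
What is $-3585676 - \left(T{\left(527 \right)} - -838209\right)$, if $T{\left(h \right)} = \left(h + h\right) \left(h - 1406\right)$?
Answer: $-3497419$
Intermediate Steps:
$T{\left(h \right)} = 2 h \left(-1406 + h\right)$
$-3585676 - \left(T{\left(527 \right)} - -838209\right) = -3585676 - \left(2 \cdot 527 \left(-1406 + 527\right) - -838209\right) = -3585676 - \left(2 \cdot 527 \left(-879\right) + 838209\right) = -3585676 - \left(-926466 + 838209\right) = -3585676 - -88257 = -3585676 + 88257 = -3497419$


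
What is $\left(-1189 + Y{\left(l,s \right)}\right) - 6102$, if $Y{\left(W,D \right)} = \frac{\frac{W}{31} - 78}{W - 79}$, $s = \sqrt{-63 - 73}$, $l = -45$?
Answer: $- \frac{28024141}{3844} \approx -7290.4$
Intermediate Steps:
$s = 2 i \sqrt{34}$ ($s = \sqrt{-136} = 2 i \sqrt{34} \approx 11.662 i$)
$Y{\left(W,D \right)} = \frac{-78 + \frac{W}{31}}{-79 + W}$ ($Y{\left(W,D \right)} = \frac{W \frac{1}{31} - 78}{-79 + W} = \frac{\frac{W}{31} - 78}{-79 + W} = \frac{-78 + \frac{W}{31}}{-79 + W}$)
$\left(-1189 + Y{\left(l,s \right)}\right) - 6102 = \left(-1189 + \frac{-2418 - 45}{31 \left(-79 - 45\right)}\right) - 6102 = \left(-1189 + \frac{1}{31} \frac{1}{-124} \left(-2463\right)\right) - 6102 = \left(-1189 + \frac{1}{31} \left(- \frac{1}{124}\right) \left(-2463\right)\right) - 6102 = \left(-1189 + \frac{2463}{3844}\right) - 6102 = - \frac{4568053}{3844} - 6102 = - \frac{28024141}{3844}$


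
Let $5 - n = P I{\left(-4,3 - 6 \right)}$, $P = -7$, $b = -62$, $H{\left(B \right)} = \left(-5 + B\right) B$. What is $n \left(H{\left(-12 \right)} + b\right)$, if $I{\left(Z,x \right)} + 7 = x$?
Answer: $-9230$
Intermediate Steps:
$I{\left(Z,x \right)} = -7 + x$
$H{\left(B \right)} = B \left(-5 + B\right)$
$n = -65$ ($n = 5 - - 7 \left(-7 + \left(3 - 6\right)\right) = 5 - - 7 \left(-7 - 3\right) = 5 - \left(-7\right) \left(-10\right) = 5 - 70 = -65$)
$n \left(H{\left(-12 \right)} + b\right) = - 65 \left(- 12 \left(-5 - 12\right) - 62\right) = - 65 \left(\left(-12\right) \left(-17\right) - 62\right) = - 65 \left(204 - 62\right) = \left(-65\right) 142 = -9230$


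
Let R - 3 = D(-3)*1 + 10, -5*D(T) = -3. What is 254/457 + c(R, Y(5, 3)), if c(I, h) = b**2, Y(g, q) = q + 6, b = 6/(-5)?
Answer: 22802/11425 ≈ 1.9958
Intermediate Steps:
D(T) = 3/5 (D(T) = -1/5*(-3) = 3/5)
b = -6/5 (b = 6*(-1/5) = -6/5 ≈ -1.2000)
Y(g, q) = 6 + q
R = 68/5 (R = 3 + ((3/5)*1 + 10) = 3 + (3/5 + 10) = 3 + 53/5 = 68/5 ≈ 13.600)
c(I, h) = 36/25 (c(I, h) = (-6/5)**2 = 36/25)
254/457 + c(R, Y(5, 3)) = 254/457 + 36/25 = 22802/11425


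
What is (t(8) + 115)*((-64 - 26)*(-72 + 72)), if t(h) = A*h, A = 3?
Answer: 0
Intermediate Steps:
t(h) = 3*h
(t(8) + 115)*((-64 - 26)*(-72 + 72)) = (3*8 + 115)*((-64 - 26)*(-72 + 72)) = (24 + 115)*(-90*0) = 139*0 = 0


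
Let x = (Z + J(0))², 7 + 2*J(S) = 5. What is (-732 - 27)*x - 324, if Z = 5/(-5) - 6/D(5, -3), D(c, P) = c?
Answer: -202404/25 ≈ -8096.2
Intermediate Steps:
J(S) = -1 (J(S) = -7/2 + (½)*5 = -7/2 + 5/2 = -1)
Z = -11/5 (Z = 5/(-5) - 6/5 = 5*(-⅕) - 6*⅕ = -1 - 6/5 = -11/5 ≈ -2.2000)
x = 256/25 (x = (-11/5 - 1)² = (-16/5)² = 256/25 ≈ 10.240)
(-732 - 27)*x - 324 = (-732 - 27)*(256/25) - 324 = -759*256/25 - 324 = -194304/25 - 324 = -202404/25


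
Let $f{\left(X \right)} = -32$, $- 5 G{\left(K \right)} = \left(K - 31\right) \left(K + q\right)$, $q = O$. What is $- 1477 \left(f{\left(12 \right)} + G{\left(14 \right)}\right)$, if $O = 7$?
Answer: $- \frac{290969}{5} \approx -58194.0$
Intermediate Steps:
$q = 7$
$G{\left(K \right)} = - \frac{\left(-31 + K\right) \left(7 + K\right)}{5}$ ($G{\left(K \right)} = - \frac{\left(K - 31\right) \left(K + 7\right)}{5} = - \frac{\left(-31 + K\right) \left(7 + K\right)}{5}$)
$- 1477 \left(f{\left(12 \right)} + G{\left(14 \right)}\right) = - 1477 \left(-32 + \left(\frac{217}{5} - \frac{14^{2}}{5} + \frac{24}{5} \cdot 14\right)\right) = - 1477 \left(-32 + \left(\frac{217}{5} - \frac{196}{5} + \frac{336}{5}\right)\right) = - 1477 \left(-32 + \frac{357}{5}\right) = \left(-1477\right) \frac{197}{5} = - \frac{290969}{5}$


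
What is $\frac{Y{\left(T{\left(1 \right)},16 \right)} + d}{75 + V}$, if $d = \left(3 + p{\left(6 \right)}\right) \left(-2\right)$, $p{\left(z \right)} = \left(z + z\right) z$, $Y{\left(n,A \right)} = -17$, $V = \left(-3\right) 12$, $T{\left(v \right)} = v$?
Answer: $- \frac{167}{39} \approx -4.2821$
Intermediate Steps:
$V = -36$
$p{\left(z \right)} = 2 z^{2}$ ($p{\left(z \right)} = 2 z z = 2 z^{2}$)
$d = -150$ ($d = \left(3 + 2 \cdot 6^{2}\right) \left(-2\right) = \left(3 + 2 \cdot 36\right) \left(-2\right) = \left(3 + 72\right) \left(-2\right) = 75 \left(-2\right) = -150$)
$\frac{Y{\left(T{\left(1 \right)},16 \right)} + d}{75 + V} = \frac{-17 - 150}{75 - 36} = - \frac{167}{39}$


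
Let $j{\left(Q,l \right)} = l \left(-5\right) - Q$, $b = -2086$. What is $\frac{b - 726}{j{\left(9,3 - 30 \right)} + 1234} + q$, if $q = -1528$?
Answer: $- \frac{520223}{340} \approx -1530.1$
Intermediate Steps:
$j{\left(Q,l \right)} = - Q - 5 l$ ($j{\left(Q,l \right)} = - 5 l - Q = - Q - 5 l$)
$\frac{b - 726}{j{\left(9,3 - 30 \right)} + 1234} + q = \frac{-2086 - 726}{\left(\left(-1\right) 9 - 5 \left(3 - 30\right)\right) + 1234} - 1528 = \frac{-2086 - 726}{\left(-9 - 5 \left(3 - 30\right)\right) + 1234} - 1528 = - \frac{2812}{\left(-9 - -135\right) + 1234} - 1528 = - \frac{2812}{\left(-9 + 135\right) + 1234} - 1528 = - \frac{2812}{126 + 1234} - 1528 = - \frac{2812}{1360} - 1528 = \left(-2812\right) \frac{1}{1360} - 1528 = - \frac{703}{340} - 1528 = - \frac{520223}{340}$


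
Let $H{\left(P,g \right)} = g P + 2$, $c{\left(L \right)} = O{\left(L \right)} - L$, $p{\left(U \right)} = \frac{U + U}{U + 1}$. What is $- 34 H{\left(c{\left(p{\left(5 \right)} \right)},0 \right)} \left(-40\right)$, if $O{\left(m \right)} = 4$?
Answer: $2720$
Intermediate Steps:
$p{\left(U \right)} = \frac{2 U}{1 + U}$
$c{\left(L \right)} = 4 - L$
$H{\left(P,g \right)} = 2 + P g$ ($H{\left(P,g \right)} = P g + 2 = 2 + P g$)
$- 34 H{\left(c{\left(p{\left(5 \right)} \right)},0 \right)} \left(-40\right) = - 34 \left(2 + \left(4 - 2 \cdot 5 \frac{1}{1 + 5}\right) 0\right) \left(-40\right) = - 34 \left(2 + \left(4 - 2 \cdot 5 \cdot \frac{1}{6}\right) 0\right) \left(-40\right) = - 34 \left(2 + \left(4 - \frac{5}{3}\right) 0\right) \left(-40\right) = - 34 \left(2 + \frac{7}{3} \cdot 0\right) \left(-40\right) = - 34 \left(2 + 0\right) \left(-40\right) = \left(-34\right) 2 \left(-40\right) = \left(-68\right) \left(-40\right) = 2720$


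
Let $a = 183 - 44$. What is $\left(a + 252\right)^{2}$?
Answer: $152881$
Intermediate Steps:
$a = 139$
$\left(a + 252\right)^{2} = \left(139 + 252\right)^{2} = 391^{2} = 152881$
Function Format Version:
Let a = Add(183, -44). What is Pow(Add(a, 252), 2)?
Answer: 152881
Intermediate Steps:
a = 139
Pow(Add(a, 252), 2) = Pow(Add(139, 252), 2) = Pow(391, 2) = 152881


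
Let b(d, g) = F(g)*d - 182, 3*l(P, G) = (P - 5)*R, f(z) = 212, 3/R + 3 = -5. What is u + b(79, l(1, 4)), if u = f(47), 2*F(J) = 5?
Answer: 455/2 ≈ 227.50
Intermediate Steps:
R = -3/8 (R = 3/(-3 - 5) = 3/(-8) = 3*(-⅛) = -3/8 ≈ -0.37500)
F(J) = 5/2 (F(J) = (½)*5 = 5/2)
u = 212
l(P, G) = 5/8 - P/8 (l(P, G) = ((P - 5)*(-3/8))/3 = ((-5 + P)*(-3/8))/3 = (15/8 - 3*P/8)/3 = 5/8 - P/8)
b(d, g) = -182 + 5*d/2 (b(d, g) = 5*d/2 - 182 = -182 + 5*d/2)
u + b(79, l(1, 4)) = 212 + (-182 + (5/2)*79) = 212 + (-182 + 395/2) = 212 + 31/2 = 455/2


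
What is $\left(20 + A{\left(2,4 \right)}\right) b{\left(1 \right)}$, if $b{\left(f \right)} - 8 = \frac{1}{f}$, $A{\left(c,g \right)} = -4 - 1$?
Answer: $135$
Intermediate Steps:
$A{\left(c,g \right)} = -5$ ($A{\left(c,g \right)} = -4 - 1 = -5$)
$b{\left(f \right)} = 8 + \frac{1}{f}$
$\left(20 + A{\left(2,4 \right)}\right) b{\left(1 \right)} = \left(20 - 5\right) \left(8 + 1^{-1}\right) = 15 \left(8 + 1\right) = 15 \cdot 9 = 135$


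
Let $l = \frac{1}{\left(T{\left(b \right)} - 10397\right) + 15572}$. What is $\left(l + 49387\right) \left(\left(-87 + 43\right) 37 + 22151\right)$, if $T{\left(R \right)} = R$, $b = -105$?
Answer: $\frac{1712932294531}{1690} \approx 1.0136 \cdot 10^{9}$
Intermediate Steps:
$l = \frac{1}{5070}$ ($l = \frac{1}{\left(-105 - 10397\right) + 15572} = \frac{1}{-10502 + 15572} = \frac{1}{5070} \approx 0.00019724$)
$\left(l + 49387\right) \left(\left(-87 + 43\right) 37 + 22151\right) = \left(\frac{1}{5070} + 49387\right) \left(\left(-87 + 43\right) 37 + 22151\right) = \frac{250392091 \left(\left(-44\right) 37 + 22151\right)}{5070} = \frac{250392091 \left(-1628 + 22151\right)}{5070} = \frac{250392091}{5070} \cdot 20523 = \frac{1712932294531}{1690}$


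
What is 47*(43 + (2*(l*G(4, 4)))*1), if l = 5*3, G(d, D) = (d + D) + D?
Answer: 18941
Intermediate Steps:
G(d, D) = d + 2*D (G(d, D) = (D + d) + D = d + 2*D)
l = 15
47*(43 + (2*(l*G(4, 4)))*1) = 47*(43 + (2*(15*(4 + 2*4)))*1) = 47*(43 + (2*(15*(4 + 8)))*1) = 47*(43 + (2*(15*12))*1) = 47*(43 + (2*180)*1) = 47*(43 + 360*1) = 47*(43 + 360) = 47*403 = 18941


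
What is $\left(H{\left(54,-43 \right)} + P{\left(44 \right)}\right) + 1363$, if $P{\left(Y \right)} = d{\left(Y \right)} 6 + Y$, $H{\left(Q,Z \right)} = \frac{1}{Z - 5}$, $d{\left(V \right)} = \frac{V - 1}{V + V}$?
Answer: $\frac{744433}{528} \approx 1409.9$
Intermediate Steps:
$d{\left(V \right)} = \frac{-1 + V}{2 V}$
$H{\left(Q,Z \right)} = \frac{1}{-5 + Z}$
$P{\left(Y \right)} = Y + \frac{3 \left(-1 + Y\right)}{Y}$ ($P{\left(Y \right)} = \frac{-1 + Y}{2 Y} 6 + Y = \frac{3 \left(-1 + Y\right)}{Y} + Y = Y + \frac{3 \left(-1 + Y\right)}{Y}$)
$\left(H{\left(54,-43 \right)} + P{\left(44 \right)}\right) + 1363 = \left(\frac{1}{-5 - 43} + \left(3 + 44 - \frac{3}{44}\right)\right) + 1363 = \left(\frac{1}{-48} + \left(3 + 44 - \frac{3}{44}\right)\right) + 1363 = \left(- \frac{1}{48} + \left(3 + 44 - \frac{3}{44}\right)\right) + 1363 = \left(- \frac{1}{48} + \frac{2065}{44}\right) + 1363 = \frac{24769}{528} + 1363 = \frac{744433}{528}$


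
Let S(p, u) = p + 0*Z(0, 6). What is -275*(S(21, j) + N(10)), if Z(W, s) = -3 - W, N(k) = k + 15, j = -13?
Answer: -12650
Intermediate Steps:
N(k) = 15 + k
S(p, u) = p (S(p, u) = p + 0*(-3 - 1*0) = p + 0*(-3 + 0) = p + 0*(-3) = p + 0 = p)
-275*(S(21, j) + N(10)) = -275*(21 + (15 + 10)) = -275*(21 + 25) = -275*46 = -12650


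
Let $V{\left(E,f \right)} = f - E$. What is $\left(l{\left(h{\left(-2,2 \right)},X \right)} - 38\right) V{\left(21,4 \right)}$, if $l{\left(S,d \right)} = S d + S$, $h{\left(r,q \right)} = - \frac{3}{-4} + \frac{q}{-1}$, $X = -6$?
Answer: $\frac{2159}{4} \approx 539.75$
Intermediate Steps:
$h{\left(r,q \right)} = \frac{3}{4} - q$ ($h{\left(r,q \right)} = \left(-3\right) \left(- \frac{1}{4}\right) + q \left(-1\right) = \frac{3}{4} - q$)
$l{\left(S,d \right)} = S + S d$
$\left(l{\left(h{\left(-2,2 \right)},X \right)} - 38\right) V{\left(21,4 \right)} = \left(\left(\frac{3}{4} - 2\right) \left(1 - 6\right) - 38\right) \left(4 - 21\right) = \left(\left(\frac{3}{4} - 2\right) \left(-5\right) - 38\right) \left(4 - 21\right) = \left(\left(- \frac{5}{4}\right) \left(-5\right) - 38\right) \left(-17\right) = \left(\frac{25}{4} - 38\right) \left(-17\right) = \left(- \frac{127}{4}\right) \left(-17\right) = \frac{2159}{4}$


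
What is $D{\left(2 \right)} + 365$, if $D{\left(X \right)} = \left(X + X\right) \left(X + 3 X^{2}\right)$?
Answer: $421$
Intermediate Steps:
$D{\left(X \right)} = 2 X \left(X + 3 X^{2}\right)$
$D{\left(2 \right)} + 365 = 2^{2} \left(2 + 6 \cdot 2\right) + 365 = 4 \left(2 + 12\right) + 365 = 4 \cdot 14 + 365 = 56 + 365 = 421$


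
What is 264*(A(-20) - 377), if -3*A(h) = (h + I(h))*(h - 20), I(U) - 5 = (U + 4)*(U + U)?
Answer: 2100472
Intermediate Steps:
I(U) = 5 + 2*U*(4 + U) (I(U) = 5 + (U + 4)*(U + U) = 5 + (4 + U)*(2*U) = 5 + 2*U*(4 + U))
A(h) = -(-20 + h)*(5 + 2*h**2 + 9*h)/3 (A(h) = -(h + (5 + 2*h**2 + 8*h))*(h - 20)/3 = -(5 + 2*h**2 + 9*h)*(-20 + h)/3 = -(-20 + h)*(5 + 2*h**2 + 9*h)/3)
264*(A(-20) - 377) = 264*((100/3 - 2/3*(-20)**3 + (31/3)*(-20)**2 + (175/3)*(-20)) - 377) = 264*((100/3 - 2/3*(-8000) + (31/3)*400 - 3500/3) - 377) = 264*((100/3 + 16000/3 + 12400/3 - 3500/3) - 377) = 264*(25000/3 - 377) = 264*(23869/3) = 2100472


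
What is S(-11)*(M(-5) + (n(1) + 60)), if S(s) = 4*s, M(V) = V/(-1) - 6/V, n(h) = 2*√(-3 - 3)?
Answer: -14564/5 - 88*I*√6 ≈ -2912.8 - 215.56*I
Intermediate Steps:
n(h) = 2*I*√6 (n(h) = 2*√(-6) = 2*(I*√6) = 2*I*√6)
M(V) = -V - 6/V (M(V) = V*(-1) - 6/V = -V - 6/V)
S(-11)*(M(-5) + (n(1) + 60)) = (4*(-11))*((-1*(-5) - 6/(-5)) + (2*I*√6 + 60)) = -44*((5 - 6*(-⅕)) + (60 + 2*I*√6)) = -44*((5 + 6/5) + (60 + 2*I*√6)) = -44*(31/5 + (60 + 2*I*√6)) = -44*(331/5 + 2*I*√6) = -14564/5 - 88*I*√6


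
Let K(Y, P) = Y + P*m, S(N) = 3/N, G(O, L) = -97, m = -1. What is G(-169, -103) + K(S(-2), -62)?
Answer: -73/2 ≈ -36.500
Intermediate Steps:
K(Y, P) = Y - P (K(Y, P) = Y + P*(-1) = Y - P)
G(-169, -103) + K(S(-2), -62) = -97 + (3/(-2) - 1*(-62)) = -97 + (3*(-½) + 62) = -97 + (-3/2 + 62) = -97 + 121/2 = -73/2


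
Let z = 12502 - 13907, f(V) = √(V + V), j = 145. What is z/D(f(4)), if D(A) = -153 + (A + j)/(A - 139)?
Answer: 1044987015/114572228 - 99755*√2/57286114 ≈ 9.1183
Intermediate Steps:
f(V) = √2*√V (f(V) = √(2*V) = √2*√V)
D(A) = -153 + (145 + A)/(-139 + A) (D(A) = -153 + (A + 145)/(A - 139) = -153 + (145 + A)/(-139 + A))
z = -1405
z/D(f(4)) = -1405*(-139 + √2*√4)/(4*(5353 - 38*√2*√4)) = -1405*(-139 + √2*2)/(4*(5353 - 38*√2*2)) = -1405*(-139 + 2*√2)/(4*(5353 - 76*√2))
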